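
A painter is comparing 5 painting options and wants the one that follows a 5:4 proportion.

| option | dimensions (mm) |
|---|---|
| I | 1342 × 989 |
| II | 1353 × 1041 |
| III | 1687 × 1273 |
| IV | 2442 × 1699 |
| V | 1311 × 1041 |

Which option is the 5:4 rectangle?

V

Target 5:4 ≈ 1.250.
I: 1.357 (Δ0.107)  II: 1.300 (Δ0.050)  III: 1.325 (Δ0.075)  IV: 1.437 (Δ0.187)  V: 1.259 (Δ0.009)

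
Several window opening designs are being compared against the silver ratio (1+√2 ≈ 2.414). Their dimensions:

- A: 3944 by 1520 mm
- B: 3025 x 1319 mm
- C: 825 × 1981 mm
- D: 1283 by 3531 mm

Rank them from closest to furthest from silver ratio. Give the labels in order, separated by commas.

Ratios: A = 3944 / 1520 ≈ 2.595; B = 3025 / 1319 ≈ 2.293; C = 1981 / 825 ≈ 2.401; D = 3531 / 1283 ≈ 2.752.
|Δ from 2.414|: A 0.181; B 0.121; C 0.013; D 0.338.

C, B, A, D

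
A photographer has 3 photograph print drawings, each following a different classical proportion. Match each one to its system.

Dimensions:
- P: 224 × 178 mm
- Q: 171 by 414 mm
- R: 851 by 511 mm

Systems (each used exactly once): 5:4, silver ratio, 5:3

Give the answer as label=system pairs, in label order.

P=5:4, Q=silver ratio, R=5:3

P = 224/178 ≈ 1.258 → 5:4 (1.250)
Q = 414/171 ≈ 2.421 → silver ratio (2.414)
R = 851/511 ≈ 1.665 → 5:3 (1.667)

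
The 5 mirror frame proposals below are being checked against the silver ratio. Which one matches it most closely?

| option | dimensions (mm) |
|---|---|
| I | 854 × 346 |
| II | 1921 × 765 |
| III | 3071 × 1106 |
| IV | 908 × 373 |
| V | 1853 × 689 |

IV

Target silver ratio ≈ 2.414.
I: 2.468 (Δ0.054)  II: 2.511 (Δ0.097)  III: 2.777 (Δ0.363)  IV: 2.434 (Δ0.020)  V: 2.689 (Δ0.275)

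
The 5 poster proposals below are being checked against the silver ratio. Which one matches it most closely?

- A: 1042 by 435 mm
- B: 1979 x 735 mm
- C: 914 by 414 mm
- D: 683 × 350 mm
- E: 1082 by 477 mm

Target silver ratio ≈ 2.414.
A: 2.395 (Δ0.019)  B: 2.693 (Δ0.279)  C: 2.208 (Δ0.206)  D: 1.951 (Δ0.463)  E: 2.268 (Δ0.146)

A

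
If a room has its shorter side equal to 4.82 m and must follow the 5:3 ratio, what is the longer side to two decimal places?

5:3 ≈ 1.66667.
Longer side = 4.82 × 1.66667 ≈ 8.0333 → 8.03 m.

8.03 m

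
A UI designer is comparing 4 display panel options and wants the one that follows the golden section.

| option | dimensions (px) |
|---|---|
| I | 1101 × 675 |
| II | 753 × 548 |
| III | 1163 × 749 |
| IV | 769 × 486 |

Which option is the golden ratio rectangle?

Target golden ratio ≈ 1.618.
I: 1.631 (Δ0.013)  II: 1.374 (Δ0.244)  III: 1.553 (Δ0.065)  IV: 1.582 (Δ0.036)

I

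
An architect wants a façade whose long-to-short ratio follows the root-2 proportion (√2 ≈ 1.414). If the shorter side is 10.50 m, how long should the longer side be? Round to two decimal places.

root-2 ≈ 1.41421.
Longer side = 10.50 × 1.41421 ≈ 14.8492 → 14.85 m.

14.85 m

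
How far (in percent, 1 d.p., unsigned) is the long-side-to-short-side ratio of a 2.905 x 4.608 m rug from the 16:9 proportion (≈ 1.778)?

Ratio = 4.608 / 2.905 ≈ 1.5862.
Ideal 16:9 ≈ 1.7778. |1.5862 − 1.7778| / 1.7778 ≈ 10.78% → 10.8%.

10.8%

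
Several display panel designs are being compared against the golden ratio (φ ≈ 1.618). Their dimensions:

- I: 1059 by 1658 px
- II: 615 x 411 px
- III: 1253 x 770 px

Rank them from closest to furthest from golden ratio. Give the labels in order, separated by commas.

I: 1658/1059 ≈ 1.566 → |1.566 − 1.618| = 0.052
II: 615/411 ≈ 1.496 → |1.496 − 1.618| = 0.122
III: 1253/770 ≈ 1.627 → |1.627 − 1.618| = 0.009

III, I, II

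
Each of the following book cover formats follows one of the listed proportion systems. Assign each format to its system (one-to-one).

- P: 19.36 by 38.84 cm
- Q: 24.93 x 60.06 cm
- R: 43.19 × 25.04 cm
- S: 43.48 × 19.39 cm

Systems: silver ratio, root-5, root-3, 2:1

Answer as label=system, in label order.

Ratios: P ≈ 2.006; Q ≈ 2.409; R ≈ 1.725; S ≈ 2.242.
Targets: silver ratio ≈ 2.414; root-5 ≈ 2.236; root-3 ≈ 1.732; 2:1 ≈ 2.000.

P=2:1, Q=silver ratio, R=root-3, S=root-5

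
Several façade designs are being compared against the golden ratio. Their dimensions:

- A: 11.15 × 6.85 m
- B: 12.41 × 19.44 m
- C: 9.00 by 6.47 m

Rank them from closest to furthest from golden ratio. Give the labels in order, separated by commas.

A, B, C

A: 11.15/6.85 ≈ 1.628 → |1.628 − 1.618| = 0.010
B: 19.44/12.41 ≈ 1.566 → |1.566 − 1.618| = 0.052
C: 9.00/6.47 ≈ 1.391 → |1.391 − 1.618| = 0.227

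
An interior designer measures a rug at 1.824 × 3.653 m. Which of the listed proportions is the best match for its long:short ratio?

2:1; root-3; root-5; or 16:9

2:1

Ratio = 3.653 / 1.824 ≈ 2.003.
Distances: 2:1 2.000 (Δ 0.003); root-3 1.732 (Δ 0.271); root-5 2.236 (Δ 0.233); 16:9 1.778 (Δ 0.225).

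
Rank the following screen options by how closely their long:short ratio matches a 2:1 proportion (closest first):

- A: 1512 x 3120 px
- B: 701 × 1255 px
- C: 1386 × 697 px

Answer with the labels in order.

A: 3120/1512 ≈ 2.063 → |2.063 − 2.000| = 0.063
B: 1255/701 ≈ 1.790 → |1.790 − 2.000| = 0.210
C: 1386/697 ≈ 1.989 → |1.989 − 2.000| = 0.011

C, A, B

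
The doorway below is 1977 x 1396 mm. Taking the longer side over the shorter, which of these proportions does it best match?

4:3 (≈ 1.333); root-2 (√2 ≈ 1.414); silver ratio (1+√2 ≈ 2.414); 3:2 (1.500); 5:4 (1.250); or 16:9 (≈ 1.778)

Ratio = 1977 / 1396 ≈ 1.416.
Distances: 4:3 1.333 (Δ 0.083); root-2 1.414 (Δ 0.002); silver ratio 2.414 (Δ 0.998); 3:2 1.500 (Δ 0.084); 5:4 1.250 (Δ 0.166); 16:9 1.778 (Δ 0.362).

root-2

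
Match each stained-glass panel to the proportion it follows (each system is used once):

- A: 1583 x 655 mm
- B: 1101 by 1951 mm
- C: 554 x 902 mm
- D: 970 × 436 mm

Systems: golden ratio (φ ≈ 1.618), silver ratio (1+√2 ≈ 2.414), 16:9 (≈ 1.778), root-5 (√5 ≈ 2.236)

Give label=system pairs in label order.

Ratios: A ≈ 2.417; B ≈ 1.772; C ≈ 1.628; D ≈ 2.225.
Targets: golden ratio ≈ 1.618; silver ratio ≈ 2.414; 16:9 ≈ 1.778; root-5 ≈ 2.236.

A=silver ratio, B=16:9, C=golden ratio, D=root-5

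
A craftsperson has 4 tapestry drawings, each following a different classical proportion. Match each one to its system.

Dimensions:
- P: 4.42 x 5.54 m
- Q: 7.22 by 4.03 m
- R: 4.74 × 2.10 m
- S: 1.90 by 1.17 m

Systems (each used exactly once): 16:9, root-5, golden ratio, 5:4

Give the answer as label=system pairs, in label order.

Ratios: P ≈ 1.253; Q ≈ 1.792; R ≈ 2.257; S ≈ 1.624.
Targets: 16:9 ≈ 1.778; root-5 ≈ 2.236; golden ratio ≈ 1.618; 5:4 ≈ 1.250.

P=5:4, Q=16:9, R=root-5, S=golden ratio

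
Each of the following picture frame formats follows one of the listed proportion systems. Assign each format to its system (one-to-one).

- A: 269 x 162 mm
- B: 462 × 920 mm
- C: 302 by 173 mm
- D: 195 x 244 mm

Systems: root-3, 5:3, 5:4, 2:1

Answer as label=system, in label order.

A=5:3, B=2:1, C=root-3, D=5:4

A = 269/162 ≈ 1.660 → 5:3 (1.667)
B = 920/462 ≈ 1.991 → 2:1 (2.000)
C = 302/173 ≈ 1.746 → root-3 (1.732)
D = 244/195 ≈ 1.251 → 5:4 (1.250)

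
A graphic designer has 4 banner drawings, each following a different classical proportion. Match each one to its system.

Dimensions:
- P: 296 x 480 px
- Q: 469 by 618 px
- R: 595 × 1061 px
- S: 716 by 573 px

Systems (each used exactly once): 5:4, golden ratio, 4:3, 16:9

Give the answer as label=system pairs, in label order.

Ratios: P ≈ 1.622; Q ≈ 1.318; R ≈ 1.783; S ≈ 1.250.
Targets: 5:4 ≈ 1.250; golden ratio ≈ 1.618; 4:3 ≈ 1.333; 16:9 ≈ 1.778.

P=golden ratio, Q=4:3, R=16:9, S=5:4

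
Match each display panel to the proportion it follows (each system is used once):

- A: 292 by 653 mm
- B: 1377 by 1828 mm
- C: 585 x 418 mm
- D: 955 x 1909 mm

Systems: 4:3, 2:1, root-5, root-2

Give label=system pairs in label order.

A=root-5, B=4:3, C=root-2, D=2:1

A = 653/292 ≈ 2.236 → root-5 (2.236)
B = 1828/1377 ≈ 1.328 → 4:3 (1.333)
C = 585/418 ≈ 1.400 → root-2 (1.414)
D = 1909/955 ≈ 1.999 → 2:1 (2.000)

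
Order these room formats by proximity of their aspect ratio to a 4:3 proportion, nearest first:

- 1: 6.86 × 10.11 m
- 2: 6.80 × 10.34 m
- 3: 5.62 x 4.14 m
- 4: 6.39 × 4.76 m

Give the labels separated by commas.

Ratios: 1 = 10.11 / 6.86 ≈ 1.474; 2 = 10.34 / 6.80 ≈ 1.521; 3 = 5.62 / 4.14 ≈ 1.357; 4 = 6.39 / 4.76 ≈ 1.342.
|Δ from 1.333|: 1 0.141; 2 0.188; 3 0.024; 4 0.009.

4, 3, 1, 2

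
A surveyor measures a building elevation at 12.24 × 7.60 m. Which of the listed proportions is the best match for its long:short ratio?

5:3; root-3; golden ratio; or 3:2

12.24/7.60 ≈ 1.611. Nearest candidates are golden ratio (1.618, off by 0.007) and 5:3 (1.667, off by 0.056).

golden ratio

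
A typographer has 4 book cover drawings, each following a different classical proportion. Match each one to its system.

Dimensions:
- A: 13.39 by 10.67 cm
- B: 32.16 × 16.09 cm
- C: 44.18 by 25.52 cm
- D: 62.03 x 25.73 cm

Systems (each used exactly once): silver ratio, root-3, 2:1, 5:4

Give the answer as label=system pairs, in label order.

A = 13.39/10.67 ≈ 1.255 → 5:4 (1.250)
B = 32.16/16.09 ≈ 1.999 → 2:1 (2.000)
C = 44.18/25.52 ≈ 1.731 → root-3 (1.732)
D = 62.03/25.73 ≈ 2.411 → silver ratio (2.414)

A=5:4, B=2:1, C=root-3, D=silver ratio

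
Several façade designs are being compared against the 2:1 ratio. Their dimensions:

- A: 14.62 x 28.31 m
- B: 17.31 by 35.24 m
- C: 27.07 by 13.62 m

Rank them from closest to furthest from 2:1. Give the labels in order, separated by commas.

C, B, A

A: 28.31/14.62 ≈ 1.936 → |1.936 − 2.000| = 0.064
B: 35.24/17.31 ≈ 2.036 → |2.036 − 2.000| = 0.036
C: 27.07/13.62 ≈ 1.988 → |1.988 − 2.000| = 0.012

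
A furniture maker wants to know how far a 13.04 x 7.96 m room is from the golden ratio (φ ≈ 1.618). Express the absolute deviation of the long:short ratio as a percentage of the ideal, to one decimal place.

1.2%

Ratio = 13.04 / 7.96 ≈ 1.6382.
Ideal golden ratio ≈ 1.6180. |1.6382 − 1.6180| / 1.6180 ≈ 1.25% → 1.2%.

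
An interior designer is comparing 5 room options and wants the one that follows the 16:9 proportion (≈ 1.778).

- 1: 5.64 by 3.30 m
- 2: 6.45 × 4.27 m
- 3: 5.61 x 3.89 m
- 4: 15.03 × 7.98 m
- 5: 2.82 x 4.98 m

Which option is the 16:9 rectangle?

Target 16:9 ≈ 1.778.
1: 1.709 (Δ0.069)  2: 1.511 (Δ0.267)  3: 1.442 (Δ0.336)  4: 1.883 (Δ0.105)  5: 1.766 (Δ0.012)

5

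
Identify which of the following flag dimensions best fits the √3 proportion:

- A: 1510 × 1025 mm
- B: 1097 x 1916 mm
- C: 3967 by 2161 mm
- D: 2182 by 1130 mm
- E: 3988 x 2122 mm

B

Ratios (long/short): A ≈ 1.473; B ≈ 1.747; C ≈ 1.836; D ≈ 1.931; E ≈ 1.879.
root-3 ≈ 1.732; option B is nearest (Δ 0.015).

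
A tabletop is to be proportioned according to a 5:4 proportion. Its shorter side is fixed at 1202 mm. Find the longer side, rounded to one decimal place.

1502.5 mm

5:4 = 1.25000.
Longer side = 1202 × 1.25000 ≈ 1502.500 → 1502.5 mm.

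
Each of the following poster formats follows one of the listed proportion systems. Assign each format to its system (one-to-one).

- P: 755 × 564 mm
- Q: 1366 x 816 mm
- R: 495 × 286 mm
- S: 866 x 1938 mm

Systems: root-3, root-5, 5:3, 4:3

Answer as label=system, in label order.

P = 755/564 ≈ 1.339 → 4:3 (1.333)
Q = 1366/816 ≈ 1.674 → 5:3 (1.667)
R = 495/286 ≈ 1.731 → root-3 (1.732)
S = 1938/866 ≈ 2.238 → root-5 (2.236)

P=4:3, Q=5:3, R=root-3, S=root-5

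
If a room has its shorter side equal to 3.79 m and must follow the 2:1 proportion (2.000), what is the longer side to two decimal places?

7.58 m

2:1 = 2.00000.
Longer side = 3.79 × 2.00000 ≈ 7.5800 → 7.58 m.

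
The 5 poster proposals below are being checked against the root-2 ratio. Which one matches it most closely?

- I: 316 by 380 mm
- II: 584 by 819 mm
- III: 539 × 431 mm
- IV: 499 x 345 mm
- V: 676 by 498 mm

Ratios (long/short): I ≈ 1.203; II ≈ 1.402; III ≈ 1.251; IV ≈ 1.446; V ≈ 1.357.
root-2 ≈ 1.414; option II is nearest (Δ 0.012).

II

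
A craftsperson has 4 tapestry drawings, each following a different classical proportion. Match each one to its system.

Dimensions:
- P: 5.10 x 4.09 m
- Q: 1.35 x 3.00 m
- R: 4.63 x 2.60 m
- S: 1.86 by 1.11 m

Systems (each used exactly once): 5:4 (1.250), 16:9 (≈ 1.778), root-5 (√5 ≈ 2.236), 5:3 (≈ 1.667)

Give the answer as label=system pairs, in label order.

P=5:4, Q=root-5, R=16:9, S=5:3

Ratios: P ≈ 1.247; Q ≈ 2.222; R ≈ 1.781; S ≈ 1.676.
Targets: 5:4 ≈ 1.250; 16:9 ≈ 1.778; root-5 ≈ 2.236; 5:3 ≈ 1.667.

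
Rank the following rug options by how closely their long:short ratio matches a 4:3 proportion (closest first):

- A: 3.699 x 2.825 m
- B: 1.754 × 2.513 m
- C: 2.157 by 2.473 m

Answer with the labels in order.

A, B, C

A: 3.699/2.825 ≈ 1.309 → |1.309 − 1.333| = 0.024
B: 2.513/1.754 ≈ 1.433 → |1.433 − 1.333| = 0.100
C: 2.473/2.157 ≈ 1.146 → |1.146 − 1.333| = 0.187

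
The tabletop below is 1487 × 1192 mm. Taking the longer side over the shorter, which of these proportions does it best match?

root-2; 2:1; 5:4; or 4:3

Ratio = 1487 / 1192 ≈ 1.247.
Distances: root-2 1.414 (Δ 0.167); 2:1 2.000 (Δ 0.753); 5:4 1.250 (Δ 0.003); 4:3 1.333 (Δ 0.086).

5:4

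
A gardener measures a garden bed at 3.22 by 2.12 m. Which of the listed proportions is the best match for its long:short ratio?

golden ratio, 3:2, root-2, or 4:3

3:2

Ratio = 3.22 / 2.12 ≈ 1.519.
Distances: golden ratio 1.618 (Δ 0.099); 3:2 1.500 (Δ 0.019); root-2 1.414 (Δ 0.105); 4:3 1.333 (Δ 0.186).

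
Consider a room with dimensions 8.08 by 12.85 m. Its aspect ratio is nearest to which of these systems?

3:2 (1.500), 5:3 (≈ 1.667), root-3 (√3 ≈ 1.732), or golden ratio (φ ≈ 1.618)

12.85/8.08 ≈ 1.590. Nearest candidates are golden ratio (1.618, off by 0.028) and 5:3 (1.667, off by 0.077).

golden ratio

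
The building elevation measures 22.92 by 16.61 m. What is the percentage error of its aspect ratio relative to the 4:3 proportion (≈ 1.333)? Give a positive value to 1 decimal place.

3.5%

Ratio = 22.92 / 16.61 ≈ 1.3799.
Ideal 4:3 ≈ 1.3333. |1.3799 − 1.3333| / 1.3333 ≈ 3.50% → 3.5%.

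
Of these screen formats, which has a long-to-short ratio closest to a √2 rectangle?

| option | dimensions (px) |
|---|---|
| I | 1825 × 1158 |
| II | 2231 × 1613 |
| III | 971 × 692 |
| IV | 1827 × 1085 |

III

Target root-2 ≈ 1.414.
I: 1.576 (Δ0.162)  II: 1.383 (Δ0.031)  III: 1.403 (Δ0.011)  IV: 1.684 (Δ0.270)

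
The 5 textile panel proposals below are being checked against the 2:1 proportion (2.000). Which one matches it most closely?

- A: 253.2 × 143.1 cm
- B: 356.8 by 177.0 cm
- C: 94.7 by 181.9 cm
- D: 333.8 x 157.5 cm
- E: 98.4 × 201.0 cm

Target 2:1 ≈ 2.000.
A: 1.769 (Δ0.231)  B: 2.016 (Δ0.016)  C: 1.921 (Δ0.079)  D: 2.119 (Δ0.119)  E: 2.043 (Δ0.043)

B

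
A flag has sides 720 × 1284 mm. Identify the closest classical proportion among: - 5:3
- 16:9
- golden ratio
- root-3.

16:9

1284/720 ≈ 1.783. Nearest candidates are 16:9 (1.778, off by 0.005) and root-3 (1.732, off by 0.051).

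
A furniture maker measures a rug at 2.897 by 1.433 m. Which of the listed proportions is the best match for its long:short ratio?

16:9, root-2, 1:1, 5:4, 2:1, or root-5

2:1

2.897/1.433 ≈ 2.022. Nearest candidates are 2:1 (2.000, off by 0.022) and root-5 (2.236, off by 0.214).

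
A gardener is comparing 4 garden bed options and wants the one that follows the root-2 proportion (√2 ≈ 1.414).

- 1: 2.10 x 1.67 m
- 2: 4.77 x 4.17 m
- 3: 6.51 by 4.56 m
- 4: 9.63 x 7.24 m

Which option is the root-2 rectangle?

Target root-2 ≈ 1.414.
1: 1.257 (Δ0.157)  2: 1.144 (Δ0.270)  3: 1.428 (Δ0.014)  4: 1.330 (Δ0.084)

3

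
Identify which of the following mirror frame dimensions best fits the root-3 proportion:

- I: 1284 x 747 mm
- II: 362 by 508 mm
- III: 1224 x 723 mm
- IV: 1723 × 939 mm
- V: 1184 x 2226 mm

I

Target root-3 ≈ 1.732.
I: 1.719 (Δ0.013)  II: 1.403 (Δ0.329)  III: 1.693 (Δ0.039)  IV: 1.835 (Δ0.103)  V: 1.880 (Δ0.148)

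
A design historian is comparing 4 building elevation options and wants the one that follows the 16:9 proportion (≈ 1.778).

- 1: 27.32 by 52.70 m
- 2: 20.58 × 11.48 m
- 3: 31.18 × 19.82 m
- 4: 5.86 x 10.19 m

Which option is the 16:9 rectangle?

2

Ratios (long/short): 1 ≈ 1.929; 2 ≈ 1.793; 3 ≈ 1.573; 4 ≈ 1.739.
16:9 ≈ 1.778; option 2 is nearest (Δ 0.015).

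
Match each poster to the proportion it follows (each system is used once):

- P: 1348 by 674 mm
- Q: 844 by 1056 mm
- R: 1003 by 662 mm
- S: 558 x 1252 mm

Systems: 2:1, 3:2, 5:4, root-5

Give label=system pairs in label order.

P = 1348/674 ≈ 2.000 → 2:1 (2.000)
Q = 1056/844 ≈ 1.251 → 5:4 (1.250)
R = 1003/662 ≈ 1.515 → 3:2 (1.500)
S = 1252/558 ≈ 2.244 → root-5 (2.236)

P=2:1, Q=5:4, R=3:2, S=root-5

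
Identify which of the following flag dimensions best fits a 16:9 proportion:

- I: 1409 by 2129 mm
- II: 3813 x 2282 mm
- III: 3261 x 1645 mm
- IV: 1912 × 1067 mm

Target 16:9 ≈ 1.778.
I: 1.511 (Δ0.267)  II: 1.671 (Δ0.107)  III: 1.982 (Δ0.204)  IV: 1.792 (Δ0.014)

IV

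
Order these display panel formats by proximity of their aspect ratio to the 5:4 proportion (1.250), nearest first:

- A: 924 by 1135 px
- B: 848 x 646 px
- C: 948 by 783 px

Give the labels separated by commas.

A: 1135/924 ≈ 1.228 → |1.228 − 1.250| = 0.022
B: 848/646 ≈ 1.313 → |1.313 − 1.250| = 0.063
C: 948/783 ≈ 1.211 → |1.211 − 1.250| = 0.039

A, C, B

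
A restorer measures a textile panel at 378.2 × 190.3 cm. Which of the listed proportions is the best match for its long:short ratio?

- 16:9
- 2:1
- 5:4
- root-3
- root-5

2:1

378.2/190.3 ≈ 1.987. Nearest candidates are 2:1 (2.000, off by 0.013) and 16:9 (1.778, off by 0.209).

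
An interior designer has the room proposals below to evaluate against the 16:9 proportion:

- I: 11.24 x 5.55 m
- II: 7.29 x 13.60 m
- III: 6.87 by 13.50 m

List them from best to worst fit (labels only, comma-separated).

II, III, I

I: 11.24/5.55 ≈ 2.025 → |2.025 − 1.778| = 0.247
II: 13.60/7.29 ≈ 1.866 → |1.866 − 1.778| = 0.088
III: 13.50/6.87 ≈ 1.965 → |1.965 − 1.778| = 0.187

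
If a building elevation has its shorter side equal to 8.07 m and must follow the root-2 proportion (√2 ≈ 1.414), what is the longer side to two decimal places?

root-2 ≈ 1.41421.
Longer side = 8.07 × 1.41421 ≈ 11.4127 → 11.41 m.

11.41 m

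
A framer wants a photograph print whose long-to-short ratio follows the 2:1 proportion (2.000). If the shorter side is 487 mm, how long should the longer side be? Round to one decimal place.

974.0 mm

2:1 = 2.00000.
Longer side = 487 × 2.00000 ≈ 974.000 → 974.0 mm.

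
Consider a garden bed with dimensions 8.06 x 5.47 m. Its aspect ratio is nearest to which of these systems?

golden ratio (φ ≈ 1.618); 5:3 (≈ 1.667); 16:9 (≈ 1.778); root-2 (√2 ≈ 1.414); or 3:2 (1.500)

Ratio = 8.06 / 5.47 ≈ 1.473.
Distances: golden ratio 1.618 (Δ 0.145); 5:3 1.667 (Δ 0.194); 16:9 1.778 (Δ 0.305); root-2 1.414 (Δ 0.059); 3:2 1.500 (Δ 0.027).

3:2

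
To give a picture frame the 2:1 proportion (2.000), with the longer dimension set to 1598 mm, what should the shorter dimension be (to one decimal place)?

799.0 mm

2:1 = 2.00000.
Shorter side = 1598 ÷ 2.00000 ≈ 799.000 → 799.0 mm.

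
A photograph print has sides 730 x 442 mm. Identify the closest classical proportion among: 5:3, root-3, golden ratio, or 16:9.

5:3

730/442 ≈ 1.652. Nearest candidates are 5:3 (1.667, off by 0.015) and golden ratio (1.618, off by 0.034).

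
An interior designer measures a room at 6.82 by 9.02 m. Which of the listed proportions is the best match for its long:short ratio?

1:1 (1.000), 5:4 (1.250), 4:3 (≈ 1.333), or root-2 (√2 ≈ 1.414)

4:3

9.02/6.82 ≈ 1.323. Nearest candidates are 4:3 (1.333, off by 0.010) and 5:4 (1.250, off by 0.073).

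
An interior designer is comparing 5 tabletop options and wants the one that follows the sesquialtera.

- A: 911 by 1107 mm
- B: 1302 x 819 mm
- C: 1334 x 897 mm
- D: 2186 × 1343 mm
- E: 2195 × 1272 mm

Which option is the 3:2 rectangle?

Ratios (long/short): A ≈ 1.215; B ≈ 1.590; C ≈ 1.487; D ≈ 1.628; E ≈ 1.726.
3:2 ≈ 1.500; option C is nearest (Δ 0.013).

C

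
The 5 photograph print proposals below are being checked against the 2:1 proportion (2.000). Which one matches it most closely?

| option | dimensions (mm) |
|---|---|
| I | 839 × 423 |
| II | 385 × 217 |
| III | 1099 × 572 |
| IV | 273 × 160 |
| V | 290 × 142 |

I

Ratios (long/short): I ≈ 1.983; II ≈ 1.774; III ≈ 1.921; IV ≈ 1.706; V ≈ 2.042.
2:1 ≈ 2.000; option I is nearest (Δ 0.017).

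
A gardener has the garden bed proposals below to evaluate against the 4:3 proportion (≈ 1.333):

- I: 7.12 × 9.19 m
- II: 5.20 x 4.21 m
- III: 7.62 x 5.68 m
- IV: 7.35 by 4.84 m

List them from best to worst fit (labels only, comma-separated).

I: 9.19/7.12 ≈ 1.291 → |1.291 − 1.333| = 0.042
II: 5.20/4.21 ≈ 1.235 → |1.235 − 1.333| = 0.098
III: 7.62/5.68 ≈ 1.342 → |1.342 − 1.333| = 0.009
IV: 7.35/4.84 ≈ 1.519 → |1.519 − 1.333| = 0.186

III, I, II, IV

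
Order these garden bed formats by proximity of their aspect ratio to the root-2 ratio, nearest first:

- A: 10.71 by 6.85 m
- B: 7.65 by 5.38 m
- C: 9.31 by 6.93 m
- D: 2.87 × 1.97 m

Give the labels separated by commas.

Ratios: A = 10.71 / 6.85 ≈ 1.564; B = 7.65 / 5.38 ≈ 1.422; C = 9.31 / 6.93 ≈ 1.343; D = 2.87 / 1.97 ≈ 1.457.
|Δ from 1.414|: A 0.150; B 0.008; C 0.071; D 0.043.

B, D, C, A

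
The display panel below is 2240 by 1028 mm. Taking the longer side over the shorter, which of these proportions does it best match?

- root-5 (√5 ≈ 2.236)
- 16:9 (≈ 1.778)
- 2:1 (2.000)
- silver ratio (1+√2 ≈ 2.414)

Ratio = 2240 / 1028 ≈ 2.179.
Distances: root-5 2.236 (Δ 0.057); 16:9 1.778 (Δ 0.401); 2:1 2.000 (Δ 0.179); silver ratio 2.414 (Δ 0.235).

root-5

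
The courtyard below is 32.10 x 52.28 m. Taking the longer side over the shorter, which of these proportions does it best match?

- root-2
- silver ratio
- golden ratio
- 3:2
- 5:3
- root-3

Ratio = 52.28 / 32.10 ≈ 1.629.
Distances: root-2 1.414 (Δ 0.215); silver ratio 2.414 (Δ 0.785); golden ratio 1.618 (Δ 0.011); 3:2 1.500 (Δ 0.129); 5:3 1.667 (Δ 0.038); root-3 1.732 (Δ 0.103).

golden ratio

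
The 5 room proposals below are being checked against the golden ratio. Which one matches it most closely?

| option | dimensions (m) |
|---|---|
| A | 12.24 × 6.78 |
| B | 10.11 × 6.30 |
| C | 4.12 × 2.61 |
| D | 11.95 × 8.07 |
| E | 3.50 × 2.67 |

B

Target golden ratio ≈ 1.618.
A: 1.805 (Δ0.187)  B: 1.605 (Δ0.013)  C: 1.579 (Δ0.039)  D: 1.481 (Δ0.137)  E: 1.311 (Δ0.307)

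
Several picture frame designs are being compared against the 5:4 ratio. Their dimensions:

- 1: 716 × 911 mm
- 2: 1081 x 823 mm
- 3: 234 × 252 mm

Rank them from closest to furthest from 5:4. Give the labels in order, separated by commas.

1, 2, 3

Ratios: 1 = 911 / 716 ≈ 1.272; 2 = 1081 / 823 ≈ 1.313; 3 = 252 / 234 ≈ 1.077.
|Δ from 1.250|: 1 0.022; 2 0.063; 3 0.173.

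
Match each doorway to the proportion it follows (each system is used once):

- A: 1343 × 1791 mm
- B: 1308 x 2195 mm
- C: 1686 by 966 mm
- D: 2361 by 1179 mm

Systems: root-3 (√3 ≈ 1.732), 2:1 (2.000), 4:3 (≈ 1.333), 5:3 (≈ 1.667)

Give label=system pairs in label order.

A=4:3, B=5:3, C=root-3, D=2:1

Ratios: A ≈ 1.334; B ≈ 1.678; C ≈ 1.745; D ≈ 2.003.
Targets: root-3 ≈ 1.732; 2:1 ≈ 2.000; 4:3 ≈ 1.333; 5:3 ≈ 1.667.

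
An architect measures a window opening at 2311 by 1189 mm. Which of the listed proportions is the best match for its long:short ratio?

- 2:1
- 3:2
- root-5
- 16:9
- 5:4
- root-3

Ratio = 2311 / 1189 ≈ 1.944.
Distances: 2:1 2.000 (Δ 0.056); 3:2 1.500 (Δ 0.444); root-5 2.236 (Δ 0.292); 16:9 1.778 (Δ 0.166); 5:4 1.250 (Δ 0.694); root-3 1.732 (Δ 0.212).

2:1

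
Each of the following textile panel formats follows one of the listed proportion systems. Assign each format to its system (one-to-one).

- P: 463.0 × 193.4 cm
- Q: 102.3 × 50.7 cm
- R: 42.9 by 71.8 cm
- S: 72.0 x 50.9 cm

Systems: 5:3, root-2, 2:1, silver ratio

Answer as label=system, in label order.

P=silver ratio, Q=2:1, R=5:3, S=root-2

P = 463.0/193.4 ≈ 2.394 → silver ratio (2.414)
Q = 102.3/50.7 ≈ 2.018 → 2:1 (2.000)
R = 71.8/42.9 ≈ 1.674 → 5:3 (1.667)
S = 72.0/50.9 ≈ 1.415 → root-2 (1.414)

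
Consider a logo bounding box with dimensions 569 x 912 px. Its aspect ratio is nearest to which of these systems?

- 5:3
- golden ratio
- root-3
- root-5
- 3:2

golden ratio

Ratio = 912 / 569 ≈ 1.603.
Distances: 5:3 1.667 (Δ 0.064); golden ratio 1.618 (Δ 0.015); root-3 1.732 (Δ 0.129); root-5 2.236 (Δ 0.633); 3:2 1.500 (Δ 0.103).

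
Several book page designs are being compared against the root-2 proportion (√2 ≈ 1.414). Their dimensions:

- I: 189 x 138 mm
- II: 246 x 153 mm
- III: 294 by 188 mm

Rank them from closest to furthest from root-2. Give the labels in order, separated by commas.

I, III, II

Ratios: I = 189 / 138 ≈ 1.370; II = 246 / 153 ≈ 1.608; III = 294 / 188 ≈ 1.564.
|Δ from 1.414|: I 0.044; II 0.194; III 0.150.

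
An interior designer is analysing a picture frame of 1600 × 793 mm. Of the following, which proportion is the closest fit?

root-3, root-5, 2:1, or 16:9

2:1

Ratio = 1600 / 793 ≈ 2.018.
Distances: root-3 1.732 (Δ 0.286); root-5 2.236 (Δ 0.218); 2:1 2.000 (Δ 0.018); 16:9 1.778 (Δ 0.240).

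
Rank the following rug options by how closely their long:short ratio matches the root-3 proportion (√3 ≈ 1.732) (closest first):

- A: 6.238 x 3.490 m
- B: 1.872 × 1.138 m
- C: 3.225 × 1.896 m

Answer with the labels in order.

Ratios: A = 6.238 / 3.490 ≈ 1.787; B = 1.872 / 1.138 ≈ 1.645; C = 3.225 / 1.896 ≈ 1.701.
|Δ from 1.732|: A 0.055; B 0.087; C 0.031.

C, A, B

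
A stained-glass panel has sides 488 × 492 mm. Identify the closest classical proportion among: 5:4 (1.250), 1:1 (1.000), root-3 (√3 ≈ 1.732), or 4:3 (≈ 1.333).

Ratio = 492 / 488 ≈ 1.008.
Distances: 5:4 1.250 (Δ 0.242); 1:1 1.000 (Δ 0.008); root-3 1.732 (Δ 0.724); 4:3 1.333 (Δ 0.325).

1:1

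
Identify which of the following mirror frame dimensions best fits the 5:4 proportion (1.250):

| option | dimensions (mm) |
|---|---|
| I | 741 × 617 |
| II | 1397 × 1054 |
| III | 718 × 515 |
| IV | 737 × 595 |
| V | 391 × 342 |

Ratios (long/short): I ≈ 1.201; II ≈ 1.325; III ≈ 1.394; IV ≈ 1.239; V ≈ 1.143.
5:4 ≈ 1.250; option IV is nearest (Δ 0.011).

IV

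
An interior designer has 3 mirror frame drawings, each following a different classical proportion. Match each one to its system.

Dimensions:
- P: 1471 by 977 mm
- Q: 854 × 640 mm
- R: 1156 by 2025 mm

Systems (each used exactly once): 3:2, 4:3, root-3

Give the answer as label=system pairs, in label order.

P=3:2, Q=4:3, R=root-3

P = 1471/977 ≈ 1.506 → 3:2 (1.500)
Q = 854/640 ≈ 1.334 → 4:3 (1.333)
R = 2025/1156 ≈ 1.752 → root-3 (1.732)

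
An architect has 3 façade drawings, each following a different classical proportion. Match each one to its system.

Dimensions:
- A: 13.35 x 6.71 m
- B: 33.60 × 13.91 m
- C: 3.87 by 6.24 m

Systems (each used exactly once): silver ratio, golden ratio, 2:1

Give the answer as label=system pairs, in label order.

A=2:1, B=silver ratio, C=golden ratio

A = 13.35/6.71 ≈ 1.990 → 2:1 (2.000)
B = 33.60/13.91 ≈ 2.416 → silver ratio (2.414)
C = 6.24/3.87 ≈ 1.612 → golden ratio (1.618)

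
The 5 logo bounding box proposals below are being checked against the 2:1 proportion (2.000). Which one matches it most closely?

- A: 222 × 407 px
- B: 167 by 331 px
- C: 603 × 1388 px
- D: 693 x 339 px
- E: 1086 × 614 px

B

Ratios (long/short): A ≈ 1.833; B ≈ 1.982; C ≈ 2.302; D ≈ 2.044; E ≈ 1.769.
2:1 ≈ 2.000; option B is nearest (Δ 0.018).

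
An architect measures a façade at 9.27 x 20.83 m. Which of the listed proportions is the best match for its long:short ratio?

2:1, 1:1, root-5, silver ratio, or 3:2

20.83/9.27 ≈ 2.247. Nearest candidates are root-5 (2.236, off by 0.011) and silver ratio (2.414, off by 0.167).

root-5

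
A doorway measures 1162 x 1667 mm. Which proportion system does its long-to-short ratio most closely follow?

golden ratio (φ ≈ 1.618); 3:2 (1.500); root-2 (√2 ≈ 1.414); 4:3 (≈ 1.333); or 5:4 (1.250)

Ratio = 1667 / 1162 ≈ 1.435.
Distances: golden ratio 1.618 (Δ 0.183); 3:2 1.500 (Δ 0.065); root-2 1.414 (Δ 0.021); 4:3 1.333 (Δ 0.102); 5:4 1.250 (Δ 0.185).

root-2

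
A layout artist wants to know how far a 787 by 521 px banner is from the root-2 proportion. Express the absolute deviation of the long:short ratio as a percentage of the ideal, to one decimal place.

Ratio = 787 / 521 ≈ 1.5106.
Ideal root-2 ≈ 1.4142. |1.5106 − 1.4142| / 1.4142 ≈ 6.82% → 6.8%.

6.8%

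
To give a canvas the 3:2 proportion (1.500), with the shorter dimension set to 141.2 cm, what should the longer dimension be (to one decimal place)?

3:2 = 1.50000.
Longer side = 141.2 × 1.50000 ≈ 211.800 → 211.8 cm.

211.8 cm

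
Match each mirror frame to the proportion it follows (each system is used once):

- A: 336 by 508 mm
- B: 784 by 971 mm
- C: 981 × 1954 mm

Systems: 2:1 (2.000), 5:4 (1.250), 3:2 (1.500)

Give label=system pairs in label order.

Ratios: A ≈ 1.512; B ≈ 1.239; C ≈ 1.992.
Targets: 2:1 ≈ 2.000; 5:4 ≈ 1.250; 3:2 ≈ 1.500.

A=3:2, B=5:4, C=2:1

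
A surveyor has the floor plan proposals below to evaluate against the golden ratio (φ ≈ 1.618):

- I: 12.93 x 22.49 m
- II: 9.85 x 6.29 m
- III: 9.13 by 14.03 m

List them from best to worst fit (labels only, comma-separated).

II, III, I

I: 22.49/12.93 ≈ 1.739 → |1.739 − 1.618| = 0.121
II: 9.85/6.29 ≈ 1.566 → |1.566 − 1.618| = 0.052
III: 14.03/9.13 ≈ 1.537 → |1.537 − 1.618| = 0.081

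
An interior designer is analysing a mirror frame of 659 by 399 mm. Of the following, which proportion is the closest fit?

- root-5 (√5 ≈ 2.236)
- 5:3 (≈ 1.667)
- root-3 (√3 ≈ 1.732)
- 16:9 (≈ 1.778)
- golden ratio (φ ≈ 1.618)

5:3

Ratio = 659 / 399 ≈ 1.652.
Distances: root-5 2.236 (Δ 0.584); 5:3 1.667 (Δ 0.015); root-3 1.732 (Δ 0.080); 16:9 1.778 (Δ 0.126); golden ratio 1.618 (Δ 0.034).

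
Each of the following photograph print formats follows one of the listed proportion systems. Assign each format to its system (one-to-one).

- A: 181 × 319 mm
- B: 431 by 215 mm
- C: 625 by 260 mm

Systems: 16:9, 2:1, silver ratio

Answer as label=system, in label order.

A = 319/181 ≈ 1.762 → 16:9 (1.778)
B = 431/215 ≈ 2.005 → 2:1 (2.000)
C = 625/260 ≈ 2.404 → silver ratio (2.414)

A=16:9, B=2:1, C=silver ratio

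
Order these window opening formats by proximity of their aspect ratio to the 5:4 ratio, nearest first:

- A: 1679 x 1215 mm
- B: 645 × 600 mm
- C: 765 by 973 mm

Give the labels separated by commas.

C, A, B

A: 1679/1215 ≈ 1.382 → |1.382 − 1.250| = 0.132
B: 645/600 ≈ 1.075 → |1.075 − 1.250| = 0.175
C: 973/765 ≈ 1.272 → |1.272 − 1.250| = 0.022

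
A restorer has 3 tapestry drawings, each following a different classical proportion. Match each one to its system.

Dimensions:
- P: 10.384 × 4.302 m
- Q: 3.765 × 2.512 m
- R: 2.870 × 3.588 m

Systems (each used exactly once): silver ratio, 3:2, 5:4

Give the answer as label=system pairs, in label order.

Ratios: P ≈ 2.414; Q ≈ 1.499; R ≈ 1.250.
Targets: silver ratio ≈ 2.414; 3:2 ≈ 1.500; 5:4 ≈ 1.250.

P=silver ratio, Q=3:2, R=5:4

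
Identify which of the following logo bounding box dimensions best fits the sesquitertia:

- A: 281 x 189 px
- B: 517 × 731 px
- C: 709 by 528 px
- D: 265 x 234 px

Target 4:3 ≈ 1.333.
A: 1.487 (Δ0.154)  B: 1.414 (Δ0.081)  C: 1.343 (Δ0.010)  D: 1.132 (Δ0.201)

C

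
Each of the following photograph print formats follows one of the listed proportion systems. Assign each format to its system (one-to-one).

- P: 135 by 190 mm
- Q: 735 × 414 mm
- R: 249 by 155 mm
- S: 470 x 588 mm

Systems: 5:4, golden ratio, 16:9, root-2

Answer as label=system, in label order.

P = 190/135 ≈ 1.407 → root-2 (1.414)
Q = 735/414 ≈ 1.775 → 16:9 (1.778)
R = 249/155 ≈ 1.606 → golden ratio (1.618)
S = 588/470 ≈ 1.251 → 5:4 (1.250)

P=root-2, Q=16:9, R=golden ratio, S=5:4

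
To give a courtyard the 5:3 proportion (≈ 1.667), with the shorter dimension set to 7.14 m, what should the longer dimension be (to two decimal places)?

11.90 m

5:3 ≈ 1.66667.
Longer side = 7.14 × 1.66667 ≈ 11.9000 → 11.90 m.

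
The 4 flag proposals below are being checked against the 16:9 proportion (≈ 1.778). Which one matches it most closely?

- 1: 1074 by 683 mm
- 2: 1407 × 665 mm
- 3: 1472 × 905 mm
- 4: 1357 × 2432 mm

4

Target 16:9 ≈ 1.778.
1: 1.572 (Δ0.206)  2: 2.116 (Δ0.338)  3: 1.627 (Δ0.151)  4: 1.792 (Δ0.014)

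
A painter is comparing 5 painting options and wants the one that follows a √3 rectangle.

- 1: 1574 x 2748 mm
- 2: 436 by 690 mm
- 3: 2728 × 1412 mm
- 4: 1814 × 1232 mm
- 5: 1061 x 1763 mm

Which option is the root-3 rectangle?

Target root-3 ≈ 1.732.
1: 1.746 (Δ0.014)  2: 1.583 (Δ0.149)  3: 1.932 (Δ0.200)  4: 1.472 (Δ0.260)  5: 1.662 (Δ0.070)

1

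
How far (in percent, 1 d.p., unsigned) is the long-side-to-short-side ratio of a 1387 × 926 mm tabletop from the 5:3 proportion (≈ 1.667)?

Ratio = 1387 / 926 ≈ 1.4978.
Ideal 5:3 ≈ 1.6667. |1.4978 − 1.6667| / 1.6667 ≈ 10.13% → 10.1%.

10.1%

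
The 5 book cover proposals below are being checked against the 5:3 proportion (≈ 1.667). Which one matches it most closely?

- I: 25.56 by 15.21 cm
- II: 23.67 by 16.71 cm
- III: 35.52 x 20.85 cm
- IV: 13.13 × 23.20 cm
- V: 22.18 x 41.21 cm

Ratios (long/short): I ≈ 1.680; II ≈ 1.417; III ≈ 1.704; IV ≈ 1.767; V ≈ 1.858.
5:3 ≈ 1.667; option I is nearest (Δ 0.013).

I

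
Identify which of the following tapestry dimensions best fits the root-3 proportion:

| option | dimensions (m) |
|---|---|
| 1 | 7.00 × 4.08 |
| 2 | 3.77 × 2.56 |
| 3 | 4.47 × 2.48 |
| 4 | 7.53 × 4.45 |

1

Target root-3 ≈ 1.732.
1: 1.716 (Δ0.016)  2: 1.473 (Δ0.259)  3: 1.802 (Δ0.070)  4: 1.692 (Δ0.040)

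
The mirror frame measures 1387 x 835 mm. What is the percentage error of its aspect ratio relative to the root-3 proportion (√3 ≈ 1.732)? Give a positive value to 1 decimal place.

4.1%

Ratio = 1387 / 835 ≈ 1.6611.
Ideal root-3 ≈ 1.7321. |1.6611 − 1.7321| / 1.7321 ≈ 4.10% → 4.1%.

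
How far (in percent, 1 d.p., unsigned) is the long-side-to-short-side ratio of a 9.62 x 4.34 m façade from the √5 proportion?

0.9%

Ratio = 9.62 / 4.34 ≈ 2.2166.
Ideal root-5 ≈ 2.2361. |2.2166 − 2.2361| / 2.2361 ≈ 0.87% → 0.9%.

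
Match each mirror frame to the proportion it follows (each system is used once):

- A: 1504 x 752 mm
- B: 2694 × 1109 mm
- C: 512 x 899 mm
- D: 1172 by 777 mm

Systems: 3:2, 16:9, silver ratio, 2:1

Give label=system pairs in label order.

A = 1504/752 ≈ 2.000 → 2:1 (2.000)
B = 2694/1109 ≈ 2.429 → silver ratio (2.414)
C = 899/512 ≈ 1.756 → 16:9 (1.778)
D = 1172/777 ≈ 1.508 → 3:2 (1.500)

A=2:1, B=silver ratio, C=16:9, D=3:2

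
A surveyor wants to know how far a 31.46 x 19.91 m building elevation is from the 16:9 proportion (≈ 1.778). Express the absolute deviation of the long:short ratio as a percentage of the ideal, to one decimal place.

Ratio = 31.46 / 19.91 ≈ 1.5801.
Ideal 16:9 ≈ 1.7778. |1.5801 − 1.7778| / 1.7778 ≈ 11.12% → 11.1%.

11.1%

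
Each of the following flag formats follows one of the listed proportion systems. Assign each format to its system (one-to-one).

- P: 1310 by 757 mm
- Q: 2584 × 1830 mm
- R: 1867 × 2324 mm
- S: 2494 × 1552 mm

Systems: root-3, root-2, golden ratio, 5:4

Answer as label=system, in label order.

P=root-3, Q=root-2, R=5:4, S=golden ratio

Ratios: P ≈ 1.731; Q ≈ 1.412; R ≈ 1.245; S ≈ 1.607.
Targets: root-3 ≈ 1.732; root-2 ≈ 1.414; golden ratio ≈ 1.618; 5:4 ≈ 1.250.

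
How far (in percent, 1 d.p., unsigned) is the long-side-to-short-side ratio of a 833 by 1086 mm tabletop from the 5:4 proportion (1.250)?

4.3%

Ratio = 1086 / 833 ≈ 1.3037.
Ideal 5:4 = 1.2500. |1.3037 − 1.2500| / 1.2500 ≈ 4.30% → 4.3%.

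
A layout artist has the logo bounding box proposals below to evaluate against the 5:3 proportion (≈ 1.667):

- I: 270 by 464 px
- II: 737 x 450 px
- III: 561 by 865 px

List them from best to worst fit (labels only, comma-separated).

II, I, III

Ratios: I = 464 / 270 ≈ 1.719; II = 737 / 450 ≈ 1.638; III = 865 / 561 ≈ 1.542.
|Δ from 1.667|: I 0.052; II 0.029; III 0.125.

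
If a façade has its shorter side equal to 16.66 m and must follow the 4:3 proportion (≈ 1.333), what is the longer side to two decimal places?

22.21 m

4:3 ≈ 1.33333.
Longer side = 16.66 × 1.33333 ≈ 22.2133 → 22.21 m.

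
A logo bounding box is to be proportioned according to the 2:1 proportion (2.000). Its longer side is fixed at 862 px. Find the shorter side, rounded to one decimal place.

431.0 px

2:1 = 2.00000.
Shorter side = 862 ÷ 2.00000 ≈ 431.000 → 431.0 px.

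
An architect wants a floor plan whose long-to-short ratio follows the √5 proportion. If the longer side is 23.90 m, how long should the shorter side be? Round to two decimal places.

10.69 m

root-5 ≈ 2.23607.
Shorter side = 23.90 ÷ 2.23607 ≈ 10.6884 → 10.69 m.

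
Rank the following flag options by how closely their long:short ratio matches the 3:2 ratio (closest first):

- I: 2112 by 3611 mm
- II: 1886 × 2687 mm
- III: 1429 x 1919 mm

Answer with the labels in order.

II, III, I

I: 3611/2112 ≈ 1.710 → |1.710 − 1.500| = 0.210
II: 2687/1886 ≈ 1.425 → |1.425 − 1.500| = 0.075
III: 1919/1429 ≈ 1.343 → |1.343 − 1.500| = 0.157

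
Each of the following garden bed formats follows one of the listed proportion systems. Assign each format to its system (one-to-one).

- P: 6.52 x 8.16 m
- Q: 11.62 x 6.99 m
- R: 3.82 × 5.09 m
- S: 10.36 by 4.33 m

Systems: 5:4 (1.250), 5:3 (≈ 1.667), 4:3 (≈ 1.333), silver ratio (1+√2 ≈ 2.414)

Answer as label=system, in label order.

P=5:4, Q=5:3, R=4:3, S=silver ratio

P = 8.16/6.52 ≈ 1.252 → 5:4 (1.250)
Q = 11.62/6.99 ≈ 1.662 → 5:3 (1.667)
R = 5.09/3.82 ≈ 1.332 → 4:3 (1.333)
S = 10.36/4.33 ≈ 2.393 → silver ratio (2.414)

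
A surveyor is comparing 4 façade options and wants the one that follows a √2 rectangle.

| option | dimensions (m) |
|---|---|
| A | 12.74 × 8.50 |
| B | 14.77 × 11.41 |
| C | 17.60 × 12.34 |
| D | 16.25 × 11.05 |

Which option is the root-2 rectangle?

C

Target root-2 ≈ 1.414.
A: 1.499 (Δ0.085)  B: 1.294 (Δ0.120)  C: 1.426 (Δ0.012)  D: 1.471 (Δ0.057)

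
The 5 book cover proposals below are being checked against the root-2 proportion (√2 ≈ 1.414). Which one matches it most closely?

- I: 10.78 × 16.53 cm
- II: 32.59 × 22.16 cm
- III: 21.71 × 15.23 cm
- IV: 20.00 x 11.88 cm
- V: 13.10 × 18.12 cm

Ratios (long/short): I ≈ 1.533; II ≈ 1.471; III ≈ 1.425; IV ≈ 1.684; V ≈ 1.383.
root-2 ≈ 1.414; option III is nearest (Δ 0.011).

III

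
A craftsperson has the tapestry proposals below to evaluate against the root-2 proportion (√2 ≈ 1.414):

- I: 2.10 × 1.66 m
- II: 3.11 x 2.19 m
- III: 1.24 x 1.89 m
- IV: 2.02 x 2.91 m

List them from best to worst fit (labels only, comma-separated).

I: 2.10/1.66 ≈ 1.265 → |1.265 − 1.414| = 0.149
II: 3.11/2.19 ≈ 1.420 → |1.420 − 1.414| = 0.006
III: 1.89/1.24 ≈ 1.524 → |1.524 − 1.414| = 0.110
IV: 2.91/2.02 ≈ 1.441 → |1.441 − 1.414| = 0.027

II, IV, III, I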